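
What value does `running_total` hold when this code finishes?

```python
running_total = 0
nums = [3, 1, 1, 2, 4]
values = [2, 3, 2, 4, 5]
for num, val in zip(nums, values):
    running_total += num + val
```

Let's trace through this code step by step.

Initialize: running_total = 0
Initialize: nums = [3, 1, 1, 2, 4]
Initialize: values = [2, 3, 2, 4, 5]
Entering loop: for num, val in zip(nums, values):

After execution: running_total = 27
27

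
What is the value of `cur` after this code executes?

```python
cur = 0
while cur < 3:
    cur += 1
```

Let's trace through this code step by step.

Initialize: cur = 0
Entering loop: while cur < 3:

After execution: cur = 3
3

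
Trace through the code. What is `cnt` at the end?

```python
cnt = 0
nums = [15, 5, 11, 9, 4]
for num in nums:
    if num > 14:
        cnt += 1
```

Let's trace through this code step by step.

Initialize: cnt = 0
Initialize: nums = [15, 5, 11, 9, 4]
Entering loop: for num in nums:

After execution: cnt = 1
1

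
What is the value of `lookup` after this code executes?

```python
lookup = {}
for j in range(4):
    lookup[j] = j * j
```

Let's trace through this code step by step.

Initialize: lookup = {}
Entering loop: for j in range(4):

After execution: lookup = {0: 0, 1: 1, 2: 4, 3: 9}
{0: 0, 1: 1, 2: 4, 3: 9}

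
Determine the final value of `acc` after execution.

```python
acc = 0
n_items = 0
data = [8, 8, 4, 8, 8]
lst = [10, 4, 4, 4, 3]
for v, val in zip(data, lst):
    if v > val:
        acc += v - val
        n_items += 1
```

Let's trace through this code step by step.

Initialize: acc = 0
Initialize: n_items = 0
Initialize: data = [8, 8, 4, 8, 8]
Initialize: lst = [10, 4, 4, 4, 3]
Entering loop: for v, val in zip(data, lst):

After execution: acc = 13
13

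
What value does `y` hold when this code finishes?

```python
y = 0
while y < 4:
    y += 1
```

Let's trace through this code step by step.

Initialize: y = 0
Entering loop: while y < 4:

After execution: y = 4
4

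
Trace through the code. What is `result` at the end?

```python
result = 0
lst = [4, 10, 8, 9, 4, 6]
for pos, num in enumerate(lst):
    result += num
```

Let's trace through this code step by step.

Initialize: result = 0
Initialize: lst = [4, 10, 8, 9, 4, 6]
Entering loop: for pos, num in enumerate(lst):

After execution: result = 41
41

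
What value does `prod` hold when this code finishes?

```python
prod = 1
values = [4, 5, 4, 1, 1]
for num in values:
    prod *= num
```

Let's trace through this code step by step.

Initialize: prod = 1
Initialize: values = [4, 5, 4, 1, 1]
Entering loop: for num in values:

After execution: prod = 80
80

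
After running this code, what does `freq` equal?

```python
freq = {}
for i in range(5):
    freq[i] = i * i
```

Let's trace through this code step by step.

Initialize: freq = {}
Entering loop: for i in range(5):

After execution: freq = {0: 0, 1: 1, 2: 4, 3: 9, 4: 16}
{0: 0, 1: 1, 2: 4, 3: 9, 4: 16}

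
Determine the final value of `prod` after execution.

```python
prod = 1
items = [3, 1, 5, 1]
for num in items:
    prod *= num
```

Let's trace through this code step by step.

Initialize: prod = 1
Initialize: items = [3, 1, 5, 1]
Entering loop: for num in items:

After execution: prod = 15
15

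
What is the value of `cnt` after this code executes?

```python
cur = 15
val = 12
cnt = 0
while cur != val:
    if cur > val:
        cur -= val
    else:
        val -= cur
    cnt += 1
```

Let's trace through this code step by step.

Initialize: cur = 15
Initialize: val = 12
Initialize: cnt = 0
Entering loop: while cur != val:

After execution: cnt = 4
4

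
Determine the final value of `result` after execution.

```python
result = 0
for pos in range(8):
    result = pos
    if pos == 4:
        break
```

Let's trace through this code step by step.

Initialize: result = 0
Entering loop: for pos in range(8):

After execution: result = 4
4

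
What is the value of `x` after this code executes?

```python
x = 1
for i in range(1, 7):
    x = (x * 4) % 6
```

Let's trace through this code step by step.

Initialize: x = 1
Entering loop: for i in range(1, 7):

After execution: x = 4
4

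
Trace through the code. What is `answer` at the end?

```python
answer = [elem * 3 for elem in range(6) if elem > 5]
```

Let's trace through this code step by step.

Initialize: answer = [elem * 3 for elem in range(6) if elem > 5]

After execution: answer = []
[]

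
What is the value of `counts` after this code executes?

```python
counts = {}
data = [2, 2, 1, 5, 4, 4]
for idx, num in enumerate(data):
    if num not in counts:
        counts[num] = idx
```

Let's trace through this code step by step.

Initialize: counts = {}
Initialize: data = [2, 2, 1, 5, 4, 4]
Entering loop: for idx, num in enumerate(data):

After execution: counts = {2: 0, 1: 2, 5: 3, 4: 4}
{2: 0, 1: 2, 5: 3, 4: 4}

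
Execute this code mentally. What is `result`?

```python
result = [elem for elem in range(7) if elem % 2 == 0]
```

Let's trace through this code step by step.

Initialize: result = [elem for elem in range(7) if elem % 2 == 0]

After execution: result = [0, 2, 4, 6]
[0, 2, 4, 6]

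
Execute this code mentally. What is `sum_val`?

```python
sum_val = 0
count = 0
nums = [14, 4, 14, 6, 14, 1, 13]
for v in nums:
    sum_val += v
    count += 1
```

Let's trace through this code step by step.

Initialize: sum_val = 0
Initialize: count = 0
Initialize: nums = [14, 4, 14, 6, 14, 1, 13]
Entering loop: for v in nums:

After execution: sum_val = 66
66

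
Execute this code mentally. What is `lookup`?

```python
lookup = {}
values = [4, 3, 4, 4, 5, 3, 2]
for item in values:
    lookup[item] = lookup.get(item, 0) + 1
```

Let's trace through this code step by step.

Initialize: lookup = {}
Initialize: values = [4, 3, 4, 4, 5, 3, 2]
Entering loop: for item in values:

After execution: lookup = {4: 3, 3: 2, 5: 1, 2: 1}
{4: 3, 3: 2, 5: 1, 2: 1}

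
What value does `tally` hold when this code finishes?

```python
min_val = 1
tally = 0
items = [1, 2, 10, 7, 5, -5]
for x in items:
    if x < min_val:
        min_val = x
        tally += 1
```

Let's trace through this code step by step.

Initialize: min_val = 1
Initialize: tally = 0
Initialize: items = [1, 2, 10, 7, 5, -5]
Entering loop: for x in items:

After execution: tally = 1
1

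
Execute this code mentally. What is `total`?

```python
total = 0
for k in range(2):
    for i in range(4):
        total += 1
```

Let's trace through this code step by step.

Initialize: total = 0
Entering loop: for k in range(2):

After execution: total = 8
8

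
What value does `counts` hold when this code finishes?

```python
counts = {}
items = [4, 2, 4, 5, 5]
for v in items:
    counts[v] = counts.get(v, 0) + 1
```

Let's trace through this code step by step.

Initialize: counts = {}
Initialize: items = [4, 2, 4, 5, 5]
Entering loop: for v in items:

After execution: counts = {4: 2, 2: 1, 5: 2}
{4: 2, 2: 1, 5: 2}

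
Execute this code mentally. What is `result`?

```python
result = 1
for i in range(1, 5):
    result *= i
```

Let's trace through this code step by step.

Initialize: result = 1
Entering loop: for i in range(1, 5):

After execution: result = 24
24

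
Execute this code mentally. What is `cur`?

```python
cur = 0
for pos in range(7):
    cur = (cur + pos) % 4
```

Let's trace through this code step by step.

Initialize: cur = 0
Entering loop: for pos in range(7):

After execution: cur = 1
1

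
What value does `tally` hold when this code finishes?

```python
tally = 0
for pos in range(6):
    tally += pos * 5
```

Let's trace through this code step by step.

Initialize: tally = 0
Entering loop: for pos in range(6):

After execution: tally = 75
75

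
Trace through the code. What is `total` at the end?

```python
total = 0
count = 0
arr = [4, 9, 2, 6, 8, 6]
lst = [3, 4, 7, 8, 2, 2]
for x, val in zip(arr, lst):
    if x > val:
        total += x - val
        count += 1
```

Let's trace through this code step by step.

Initialize: total = 0
Initialize: count = 0
Initialize: arr = [4, 9, 2, 6, 8, 6]
Initialize: lst = [3, 4, 7, 8, 2, 2]
Entering loop: for x, val in zip(arr, lst):

After execution: total = 16
16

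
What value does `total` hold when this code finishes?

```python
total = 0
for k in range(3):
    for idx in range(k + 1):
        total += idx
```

Let's trace through this code step by step.

Initialize: total = 0
Entering loop: for k in range(3):

After execution: total = 4
4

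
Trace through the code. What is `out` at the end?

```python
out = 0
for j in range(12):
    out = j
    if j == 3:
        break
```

Let's trace through this code step by step.

Initialize: out = 0
Entering loop: for j in range(12):

After execution: out = 3
3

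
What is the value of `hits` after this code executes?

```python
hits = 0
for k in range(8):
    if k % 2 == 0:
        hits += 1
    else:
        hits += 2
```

Let's trace through this code step by step.

Initialize: hits = 0
Entering loop: for k in range(8):

After execution: hits = 12
12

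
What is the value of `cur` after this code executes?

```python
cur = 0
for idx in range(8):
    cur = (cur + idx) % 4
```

Let's trace through this code step by step.

Initialize: cur = 0
Entering loop: for idx in range(8):

After execution: cur = 0
0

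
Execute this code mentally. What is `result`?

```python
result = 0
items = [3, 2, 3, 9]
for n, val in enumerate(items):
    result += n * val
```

Let's trace through this code step by step.

Initialize: result = 0
Initialize: items = [3, 2, 3, 9]
Entering loop: for n, val in enumerate(items):

After execution: result = 35
35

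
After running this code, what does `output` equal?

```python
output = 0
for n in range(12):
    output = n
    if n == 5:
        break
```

Let's trace through this code step by step.

Initialize: output = 0
Entering loop: for n in range(12):

After execution: output = 5
5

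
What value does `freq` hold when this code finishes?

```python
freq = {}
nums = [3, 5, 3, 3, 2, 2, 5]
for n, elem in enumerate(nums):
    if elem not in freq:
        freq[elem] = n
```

Let's trace through this code step by step.

Initialize: freq = {}
Initialize: nums = [3, 5, 3, 3, 2, 2, 5]
Entering loop: for n, elem in enumerate(nums):

After execution: freq = {3: 0, 5: 1, 2: 4}
{3: 0, 5: 1, 2: 4}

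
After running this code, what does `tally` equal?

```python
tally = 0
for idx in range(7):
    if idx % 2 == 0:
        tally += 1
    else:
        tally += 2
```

Let's trace through this code step by step.

Initialize: tally = 0
Entering loop: for idx in range(7):

After execution: tally = 10
10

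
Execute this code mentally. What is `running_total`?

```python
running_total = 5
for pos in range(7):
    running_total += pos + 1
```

Let's trace through this code step by step.

Initialize: running_total = 5
Entering loop: for pos in range(7):

After execution: running_total = 33
33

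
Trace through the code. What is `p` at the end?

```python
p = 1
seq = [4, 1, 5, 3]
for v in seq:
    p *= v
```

Let's trace through this code step by step.

Initialize: p = 1
Initialize: seq = [4, 1, 5, 3]
Entering loop: for v in seq:

After execution: p = 60
60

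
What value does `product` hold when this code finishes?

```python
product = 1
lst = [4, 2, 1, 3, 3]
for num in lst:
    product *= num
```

Let's trace through this code step by step.

Initialize: product = 1
Initialize: lst = [4, 2, 1, 3, 3]
Entering loop: for num in lst:

After execution: product = 72
72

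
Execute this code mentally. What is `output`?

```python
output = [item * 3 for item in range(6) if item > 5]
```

Let's trace through this code step by step.

Initialize: output = [item * 3 for item in range(6) if item > 5]

After execution: output = []
[]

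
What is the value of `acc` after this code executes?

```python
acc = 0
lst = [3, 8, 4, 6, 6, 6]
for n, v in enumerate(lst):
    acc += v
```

Let's trace through this code step by step.

Initialize: acc = 0
Initialize: lst = [3, 8, 4, 6, 6, 6]
Entering loop: for n, v in enumerate(lst):

After execution: acc = 33
33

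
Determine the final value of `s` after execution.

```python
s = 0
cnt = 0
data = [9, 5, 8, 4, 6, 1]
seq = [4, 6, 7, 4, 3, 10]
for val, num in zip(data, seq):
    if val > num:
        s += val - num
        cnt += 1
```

Let's trace through this code step by step.

Initialize: s = 0
Initialize: cnt = 0
Initialize: data = [9, 5, 8, 4, 6, 1]
Initialize: seq = [4, 6, 7, 4, 3, 10]
Entering loop: for val, num in zip(data, seq):

After execution: s = 9
9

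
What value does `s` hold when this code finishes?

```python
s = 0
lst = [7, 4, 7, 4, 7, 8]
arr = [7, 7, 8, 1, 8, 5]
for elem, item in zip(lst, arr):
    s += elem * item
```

Let's trace through this code step by step.

Initialize: s = 0
Initialize: lst = [7, 4, 7, 4, 7, 8]
Initialize: arr = [7, 7, 8, 1, 8, 5]
Entering loop: for elem, item in zip(lst, arr):

After execution: s = 233
233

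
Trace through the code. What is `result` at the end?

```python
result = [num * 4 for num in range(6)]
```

Let's trace through this code step by step.

Initialize: result = [num * 4 for num in range(6)]

After execution: result = [0, 4, 8, 12, 16, 20]
[0, 4, 8, 12, 16, 20]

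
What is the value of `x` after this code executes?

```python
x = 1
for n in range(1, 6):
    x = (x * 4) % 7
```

Let's trace through this code step by step.

Initialize: x = 1
Entering loop: for n in range(1, 6):

After execution: x = 2
2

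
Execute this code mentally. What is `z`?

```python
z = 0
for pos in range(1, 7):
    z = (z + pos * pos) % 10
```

Let's trace through this code step by step.

Initialize: z = 0
Entering loop: for pos in range(1, 7):

After execution: z = 1
1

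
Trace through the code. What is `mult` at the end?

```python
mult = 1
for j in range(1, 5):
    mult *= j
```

Let's trace through this code step by step.

Initialize: mult = 1
Entering loop: for j in range(1, 5):

After execution: mult = 24
24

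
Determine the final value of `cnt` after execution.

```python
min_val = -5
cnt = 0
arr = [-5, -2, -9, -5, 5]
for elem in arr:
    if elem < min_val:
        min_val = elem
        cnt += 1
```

Let's trace through this code step by step.

Initialize: min_val = -5
Initialize: cnt = 0
Initialize: arr = [-5, -2, -9, -5, 5]
Entering loop: for elem in arr:

After execution: cnt = 1
1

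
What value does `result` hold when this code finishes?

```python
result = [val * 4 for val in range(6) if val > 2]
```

Let's trace through this code step by step.

Initialize: result = [val * 4 for val in range(6) if val > 2]

After execution: result = [12, 16, 20]
[12, 16, 20]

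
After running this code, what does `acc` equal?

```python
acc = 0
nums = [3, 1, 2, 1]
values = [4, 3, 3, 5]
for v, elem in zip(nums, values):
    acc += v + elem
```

Let's trace through this code step by step.

Initialize: acc = 0
Initialize: nums = [3, 1, 2, 1]
Initialize: values = [4, 3, 3, 5]
Entering loop: for v, elem in zip(nums, values):

After execution: acc = 22
22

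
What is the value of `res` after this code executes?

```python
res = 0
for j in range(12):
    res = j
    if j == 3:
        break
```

Let's trace through this code step by step.

Initialize: res = 0
Entering loop: for j in range(12):

After execution: res = 3
3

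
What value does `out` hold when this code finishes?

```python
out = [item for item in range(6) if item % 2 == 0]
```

Let's trace through this code step by step.

Initialize: out = [item for item in range(6) if item % 2 == 0]

After execution: out = [0, 2, 4]
[0, 2, 4]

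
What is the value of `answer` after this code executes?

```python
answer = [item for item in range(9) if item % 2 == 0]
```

Let's trace through this code step by step.

Initialize: answer = [item for item in range(9) if item % 2 == 0]

After execution: answer = [0, 2, 4, 6, 8]
[0, 2, 4, 6, 8]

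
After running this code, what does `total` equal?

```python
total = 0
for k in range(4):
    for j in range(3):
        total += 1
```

Let's trace through this code step by step.

Initialize: total = 0
Entering loop: for k in range(4):

After execution: total = 12
12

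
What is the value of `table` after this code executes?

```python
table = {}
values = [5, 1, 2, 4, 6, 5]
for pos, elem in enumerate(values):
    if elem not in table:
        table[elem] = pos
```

Let's trace through this code step by step.

Initialize: table = {}
Initialize: values = [5, 1, 2, 4, 6, 5]
Entering loop: for pos, elem in enumerate(values):

After execution: table = {5: 0, 1: 1, 2: 2, 4: 3, 6: 4}
{5: 0, 1: 1, 2: 2, 4: 3, 6: 4}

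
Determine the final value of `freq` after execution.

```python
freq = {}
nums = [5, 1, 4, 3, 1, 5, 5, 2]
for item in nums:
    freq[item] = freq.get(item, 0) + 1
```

Let's trace through this code step by step.

Initialize: freq = {}
Initialize: nums = [5, 1, 4, 3, 1, 5, 5, 2]
Entering loop: for item in nums:

After execution: freq = {5: 3, 1: 2, 4: 1, 3: 1, 2: 1}
{5: 3, 1: 2, 4: 1, 3: 1, 2: 1}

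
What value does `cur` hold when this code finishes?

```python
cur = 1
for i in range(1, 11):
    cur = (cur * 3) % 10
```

Let's trace through this code step by step.

Initialize: cur = 1
Entering loop: for i in range(1, 11):

After execution: cur = 9
9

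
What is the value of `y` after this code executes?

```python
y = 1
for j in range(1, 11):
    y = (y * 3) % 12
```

Let's trace through this code step by step.

Initialize: y = 1
Entering loop: for j in range(1, 11):

After execution: y = 9
9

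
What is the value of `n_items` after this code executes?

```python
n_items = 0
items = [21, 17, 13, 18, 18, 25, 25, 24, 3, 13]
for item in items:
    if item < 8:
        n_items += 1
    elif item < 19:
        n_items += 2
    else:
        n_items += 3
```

Let's trace through this code step by step.

Initialize: n_items = 0
Initialize: items = [21, 17, 13, 18, 18, 25, 25, 24, 3, 13]
Entering loop: for item in items:

After execution: n_items = 23
23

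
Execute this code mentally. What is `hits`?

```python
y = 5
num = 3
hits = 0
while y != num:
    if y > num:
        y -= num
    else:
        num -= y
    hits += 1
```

Let's trace through this code step by step.

Initialize: y = 5
Initialize: num = 3
Initialize: hits = 0
Entering loop: while y != num:

After execution: hits = 3
3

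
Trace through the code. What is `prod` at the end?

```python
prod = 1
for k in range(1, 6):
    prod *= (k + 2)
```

Let's trace through this code step by step.

Initialize: prod = 1
Entering loop: for k in range(1, 6):

After execution: prod = 2520
2520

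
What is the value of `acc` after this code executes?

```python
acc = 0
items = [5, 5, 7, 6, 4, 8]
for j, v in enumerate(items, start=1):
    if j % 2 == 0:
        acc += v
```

Let's trace through this code step by step.

Initialize: acc = 0
Initialize: items = [5, 5, 7, 6, 4, 8]
Entering loop: for j, v in enumerate(items, start=1):

After execution: acc = 19
19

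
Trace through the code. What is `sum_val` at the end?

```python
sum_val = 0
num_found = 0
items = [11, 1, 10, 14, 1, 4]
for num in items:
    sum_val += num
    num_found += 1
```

Let's trace through this code step by step.

Initialize: sum_val = 0
Initialize: num_found = 0
Initialize: items = [11, 1, 10, 14, 1, 4]
Entering loop: for num in items:

After execution: sum_val = 41
41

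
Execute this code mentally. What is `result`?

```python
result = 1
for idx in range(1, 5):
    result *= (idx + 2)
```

Let's trace through this code step by step.

Initialize: result = 1
Entering loop: for idx in range(1, 5):

After execution: result = 360
360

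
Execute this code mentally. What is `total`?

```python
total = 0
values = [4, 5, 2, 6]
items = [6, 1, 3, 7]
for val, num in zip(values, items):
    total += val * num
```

Let's trace through this code step by step.

Initialize: total = 0
Initialize: values = [4, 5, 2, 6]
Initialize: items = [6, 1, 3, 7]
Entering loop: for val, num in zip(values, items):

After execution: total = 77
77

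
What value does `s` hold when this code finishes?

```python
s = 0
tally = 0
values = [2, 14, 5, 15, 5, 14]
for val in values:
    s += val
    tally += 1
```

Let's trace through this code step by step.

Initialize: s = 0
Initialize: tally = 0
Initialize: values = [2, 14, 5, 15, 5, 14]
Entering loop: for val in values:

After execution: s = 55
55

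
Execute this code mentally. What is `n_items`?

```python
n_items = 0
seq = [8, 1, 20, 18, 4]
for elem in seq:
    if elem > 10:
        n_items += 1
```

Let's trace through this code step by step.

Initialize: n_items = 0
Initialize: seq = [8, 1, 20, 18, 4]
Entering loop: for elem in seq:

After execution: n_items = 2
2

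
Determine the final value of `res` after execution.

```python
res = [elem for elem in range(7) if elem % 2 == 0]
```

Let's trace through this code step by step.

Initialize: res = [elem for elem in range(7) if elem % 2 == 0]

After execution: res = [0, 2, 4, 6]
[0, 2, 4, 6]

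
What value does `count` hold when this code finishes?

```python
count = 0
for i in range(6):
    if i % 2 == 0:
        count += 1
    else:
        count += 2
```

Let's trace through this code step by step.

Initialize: count = 0
Entering loop: for i in range(6):

After execution: count = 9
9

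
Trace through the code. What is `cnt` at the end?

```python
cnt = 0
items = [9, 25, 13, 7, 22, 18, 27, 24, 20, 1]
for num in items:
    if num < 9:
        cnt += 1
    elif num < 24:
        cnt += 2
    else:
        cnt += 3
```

Let's trace through this code step by step.

Initialize: cnt = 0
Initialize: items = [9, 25, 13, 7, 22, 18, 27, 24, 20, 1]
Entering loop: for num in items:

After execution: cnt = 21
21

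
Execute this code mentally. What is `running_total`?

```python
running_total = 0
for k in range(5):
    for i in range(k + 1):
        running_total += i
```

Let's trace through this code step by step.

Initialize: running_total = 0
Entering loop: for k in range(5):

After execution: running_total = 20
20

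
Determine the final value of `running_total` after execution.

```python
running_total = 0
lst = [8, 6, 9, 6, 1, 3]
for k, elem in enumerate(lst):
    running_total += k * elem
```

Let's trace through this code step by step.

Initialize: running_total = 0
Initialize: lst = [8, 6, 9, 6, 1, 3]
Entering loop: for k, elem in enumerate(lst):

After execution: running_total = 61
61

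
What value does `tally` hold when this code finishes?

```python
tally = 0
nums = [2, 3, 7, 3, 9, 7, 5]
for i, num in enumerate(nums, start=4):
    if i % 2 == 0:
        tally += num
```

Let's trace through this code step by step.

Initialize: tally = 0
Initialize: nums = [2, 3, 7, 3, 9, 7, 5]
Entering loop: for i, num in enumerate(nums, start=4):

After execution: tally = 23
23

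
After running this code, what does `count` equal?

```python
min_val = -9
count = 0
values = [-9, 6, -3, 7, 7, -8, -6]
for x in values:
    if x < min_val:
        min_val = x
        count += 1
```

Let's trace through this code step by step.

Initialize: min_val = -9
Initialize: count = 0
Initialize: values = [-9, 6, -3, 7, 7, -8, -6]
Entering loop: for x in values:

After execution: count = 0
0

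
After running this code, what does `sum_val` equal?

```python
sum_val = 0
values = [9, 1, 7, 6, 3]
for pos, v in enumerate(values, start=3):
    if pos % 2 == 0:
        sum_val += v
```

Let's trace through this code step by step.

Initialize: sum_val = 0
Initialize: values = [9, 1, 7, 6, 3]
Entering loop: for pos, v in enumerate(values, start=3):

After execution: sum_val = 7
7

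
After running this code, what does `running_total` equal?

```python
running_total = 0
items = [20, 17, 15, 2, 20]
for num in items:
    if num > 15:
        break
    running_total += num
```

Let's trace through this code step by step.

Initialize: running_total = 0
Initialize: items = [20, 17, 15, 2, 20]
Entering loop: for num in items:

After execution: running_total = 0
0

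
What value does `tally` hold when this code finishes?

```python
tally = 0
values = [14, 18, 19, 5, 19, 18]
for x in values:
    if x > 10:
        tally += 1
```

Let's trace through this code step by step.

Initialize: tally = 0
Initialize: values = [14, 18, 19, 5, 19, 18]
Entering loop: for x in values:

After execution: tally = 5
5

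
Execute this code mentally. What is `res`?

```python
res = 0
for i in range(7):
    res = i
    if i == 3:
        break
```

Let's trace through this code step by step.

Initialize: res = 0
Entering loop: for i in range(7):

After execution: res = 3
3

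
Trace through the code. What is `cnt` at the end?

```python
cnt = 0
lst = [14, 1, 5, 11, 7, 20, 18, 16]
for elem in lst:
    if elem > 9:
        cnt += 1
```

Let's trace through this code step by step.

Initialize: cnt = 0
Initialize: lst = [14, 1, 5, 11, 7, 20, 18, 16]
Entering loop: for elem in lst:

After execution: cnt = 5
5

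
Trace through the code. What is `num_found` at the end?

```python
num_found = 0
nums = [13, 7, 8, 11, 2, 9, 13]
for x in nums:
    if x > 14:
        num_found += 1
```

Let's trace through this code step by step.

Initialize: num_found = 0
Initialize: nums = [13, 7, 8, 11, 2, 9, 13]
Entering loop: for x in nums:

After execution: num_found = 0
0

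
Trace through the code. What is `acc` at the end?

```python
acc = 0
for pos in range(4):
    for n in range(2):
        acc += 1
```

Let's trace through this code step by step.

Initialize: acc = 0
Entering loop: for pos in range(4):

After execution: acc = 8
8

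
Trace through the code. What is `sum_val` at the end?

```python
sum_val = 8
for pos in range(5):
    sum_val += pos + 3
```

Let's trace through this code step by step.

Initialize: sum_val = 8
Entering loop: for pos in range(5):

After execution: sum_val = 33
33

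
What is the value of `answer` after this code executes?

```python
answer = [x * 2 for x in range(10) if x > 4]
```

Let's trace through this code step by step.

Initialize: answer = [x * 2 for x in range(10) if x > 4]

After execution: answer = [10, 12, 14, 16, 18]
[10, 12, 14, 16, 18]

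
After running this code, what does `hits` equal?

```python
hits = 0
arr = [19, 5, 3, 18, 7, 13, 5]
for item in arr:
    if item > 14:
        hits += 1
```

Let's trace through this code step by step.

Initialize: hits = 0
Initialize: arr = [19, 5, 3, 18, 7, 13, 5]
Entering loop: for item in arr:

After execution: hits = 2
2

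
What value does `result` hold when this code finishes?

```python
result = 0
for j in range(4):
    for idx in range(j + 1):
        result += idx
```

Let's trace through this code step by step.

Initialize: result = 0
Entering loop: for j in range(4):

After execution: result = 10
10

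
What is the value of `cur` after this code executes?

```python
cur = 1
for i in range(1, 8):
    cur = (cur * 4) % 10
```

Let's trace through this code step by step.

Initialize: cur = 1
Entering loop: for i in range(1, 8):

After execution: cur = 4
4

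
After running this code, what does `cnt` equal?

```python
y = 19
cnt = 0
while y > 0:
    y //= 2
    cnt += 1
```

Let's trace through this code step by step.

Initialize: y = 19
Initialize: cnt = 0
Entering loop: while y > 0:

After execution: cnt = 5
5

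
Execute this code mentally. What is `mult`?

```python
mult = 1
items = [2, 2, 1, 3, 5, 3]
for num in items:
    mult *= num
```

Let's trace through this code step by step.

Initialize: mult = 1
Initialize: items = [2, 2, 1, 3, 5, 3]
Entering loop: for num in items:

After execution: mult = 180
180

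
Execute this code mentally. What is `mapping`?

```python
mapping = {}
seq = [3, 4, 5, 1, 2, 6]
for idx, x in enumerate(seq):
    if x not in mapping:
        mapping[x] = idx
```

Let's trace through this code step by step.

Initialize: mapping = {}
Initialize: seq = [3, 4, 5, 1, 2, 6]
Entering loop: for idx, x in enumerate(seq):

After execution: mapping = {3: 0, 4: 1, 5: 2, 1: 3, 2: 4, 6: 5}
{3: 0, 4: 1, 5: 2, 1: 3, 2: 4, 6: 5}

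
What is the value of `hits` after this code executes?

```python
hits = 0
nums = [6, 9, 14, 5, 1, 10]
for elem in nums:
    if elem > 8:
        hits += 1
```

Let's trace through this code step by step.

Initialize: hits = 0
Initialize: nums = [6, 9, 14, 5, 1, 10]
Entering loop: for elem in nums:

After execution: hits = 3
3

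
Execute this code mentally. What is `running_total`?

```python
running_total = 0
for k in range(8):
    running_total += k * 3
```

Let's trace through this code step by step.

Initialize: running_total = 0
Entering loop: for k in range(8):

After execution: running_total = 84
84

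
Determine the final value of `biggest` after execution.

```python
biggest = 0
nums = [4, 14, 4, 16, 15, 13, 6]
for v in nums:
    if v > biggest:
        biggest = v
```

Let's trace through this code step by step.

Initialize: biggest = 0
Initialize: nums = [4, 14, 4, 16, 15, 13, 6]
Entering loop: for v in nums:

After execution: biggest = 16
16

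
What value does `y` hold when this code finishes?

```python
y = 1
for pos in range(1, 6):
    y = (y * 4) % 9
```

Let's trace through this code step by step.

Initialize: y = 1
Entering loop: for pos in range(1, 6):

After execution: y = 7
7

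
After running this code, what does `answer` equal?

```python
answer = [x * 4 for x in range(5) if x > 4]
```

Let's trace through this code step by step.

Initialize: answer = [x * 4 for x in range(5) if x > 4]

After execution: answer = []
[]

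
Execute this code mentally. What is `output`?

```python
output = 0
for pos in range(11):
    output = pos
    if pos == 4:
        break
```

Let's trace through this code step by step.

Initialize: output = 0
Entering loop: for pos in range(11):

After execution: output = 4
4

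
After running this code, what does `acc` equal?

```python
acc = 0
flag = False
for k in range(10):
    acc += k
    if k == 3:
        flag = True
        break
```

Let's trace through this code step by step.

Initialize: acc = 0
Initialize: flag = False
Entering loop: for k in range(10):

After execution: acc = 6
6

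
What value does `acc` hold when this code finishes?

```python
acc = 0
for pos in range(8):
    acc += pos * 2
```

Let's trace through this code step by step.

Initialize: acc = 0
Entering loop: for pos in range(8):

After execution: acc = 56
56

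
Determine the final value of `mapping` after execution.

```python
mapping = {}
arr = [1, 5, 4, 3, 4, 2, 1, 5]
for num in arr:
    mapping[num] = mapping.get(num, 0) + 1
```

Let's trace through this code step by step.

Initialize: mapping = {}
Initialize: arr = [1, 5, 4, 3, 4, 2, 1, 5]
Entering loop: for num in arr:

After execution: mapping = {1: 2, 5: 2, 4: 2, 3: 1, 2: 1}
{1: 2, 5: 2, 4: 2, 3: 1, 2: 1}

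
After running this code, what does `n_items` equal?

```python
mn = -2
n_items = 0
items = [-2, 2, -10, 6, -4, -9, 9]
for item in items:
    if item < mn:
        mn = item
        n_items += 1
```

Let's trace through this code step by step.

Initialize: mn = -2
Initialize: n_items = 0
Initialize: items = [-2, 2, -10, 6, -4, -9, 9]
Entering loop: for item in items:

After execution: n_items = 1
1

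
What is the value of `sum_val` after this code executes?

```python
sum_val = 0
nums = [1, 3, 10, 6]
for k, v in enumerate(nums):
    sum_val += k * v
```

Let's trace through this code step by step.

Initialize: sum_val = 0
Initialize: nums = [1, 3, 10, 6]
Entering loop: for k, v in enumerate(nums):

After execution: sum_val = 41
41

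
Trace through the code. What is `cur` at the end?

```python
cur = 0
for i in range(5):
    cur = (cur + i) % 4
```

Let's trace through this code step by step.

Initialize: cur = 0
Entering loop: for i in range(5):

After execution: cur = 2
2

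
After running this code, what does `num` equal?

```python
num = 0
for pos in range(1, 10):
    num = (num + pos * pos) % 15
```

Let's trace through this code step by step.

Initialize: num = 0
Entering loop: for pos in range(1, 10):

After execution: num = 0
0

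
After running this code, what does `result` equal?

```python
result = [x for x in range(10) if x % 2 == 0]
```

Let's trace through this code step by step.

Initialize: result = [x for x in range(10) if x % 2 == 0]

After execution: result = [0, 2, 4, 6, 8]
[0, 2, 4, 6, 8]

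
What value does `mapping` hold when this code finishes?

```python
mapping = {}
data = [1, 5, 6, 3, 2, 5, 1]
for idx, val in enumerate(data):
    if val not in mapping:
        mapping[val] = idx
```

Let's trace through this code step by step.

Initialize: mapping = {}
Initialize: data = [1, 5, 6, 3, 2, 5, 1]
Entering loop: for idx, val in enumerate(data):

After execution: mapping = {1: 0, 5: 1, 6: 2, 3: 3, 2: 4}
{1: 0, 5: 1, 6: 2, 3: 3, 2: 4}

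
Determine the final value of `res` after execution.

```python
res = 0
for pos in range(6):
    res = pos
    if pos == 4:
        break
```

Let's trace through this code step by step.

Initialize: res = 0
Entering loop: for pos in range(6):

After execution: res = 4
4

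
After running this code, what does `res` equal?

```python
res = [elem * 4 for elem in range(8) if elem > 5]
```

Let's trace through this code step by step.

Initialize: res = [elem * 4 for elem in range(8) if elem > 5]

After execution: res = [24, 28]
[24, 28]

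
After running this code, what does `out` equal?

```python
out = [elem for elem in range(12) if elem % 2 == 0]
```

Let's trace through this code step by step.

Initialize: out = [elem for elem in range(12) if elem % 2 == 0]

After execution: out = [0, 2, 4, 6, 8, 10]
[0, 2, 4, 6, 8, 10]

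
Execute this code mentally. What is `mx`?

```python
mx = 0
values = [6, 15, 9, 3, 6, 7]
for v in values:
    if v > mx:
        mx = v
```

Let's trace through this code step by step.

Initialize: mx = 0
Initialize: values = [6, 15, 9, 3, 6, 7]
Entering loop: for v in values:

After execution: mx = 15
15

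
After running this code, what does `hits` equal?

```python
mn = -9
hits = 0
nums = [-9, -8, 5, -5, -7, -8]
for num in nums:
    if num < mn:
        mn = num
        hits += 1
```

Let's trace through this code step by step.

Initialize: mn = -9
Initialize: hits = 0
Initialize: nums = [-9, -8, 5, -5, -7, -8]
Entering loop: for num in nums:

After execution: hits = 0
0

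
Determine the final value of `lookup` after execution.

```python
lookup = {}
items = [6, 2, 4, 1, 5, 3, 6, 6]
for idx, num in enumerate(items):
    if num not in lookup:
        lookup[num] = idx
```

Let's trace through this code step by step.

Initialize: lookup = {}
Initialize: items = [6, 2, 4, 1, 5, 3, 6, 6]
Entering loop: for idx, num in enumerate(items):

After execution: lookup = {6: 0, 2: 1, 4: 2, 1: 3, 5: 4, 3: 5}
{6: 0, 2: 1, 4: 2, 1: 3, 5: 4, 3: 5}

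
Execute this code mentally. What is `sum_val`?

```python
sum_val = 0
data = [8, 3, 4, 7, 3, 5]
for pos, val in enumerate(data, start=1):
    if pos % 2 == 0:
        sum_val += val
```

Let's trace through this code step by step.

Initialize: sum_val = 0
Initialize: data = [8, 3, 4, 7, 3, 5]
Entering loop: for pos, val in enumerate(data, start=1):

After execution: sum_val = 15
15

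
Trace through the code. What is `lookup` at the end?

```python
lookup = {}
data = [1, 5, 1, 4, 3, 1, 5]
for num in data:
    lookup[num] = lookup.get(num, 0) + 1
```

Let's trace through this code step by step.

Initialize: lookup = {}
Initialize: data = [1, 5, 1, 4, 3, 1, 5]
Entering loop: for num in data:

After execution: lookup = {1: 3, 5: 2, 4: 1, 3: 1}
{1: 3, 5: 2, 4: 1, 3: 1}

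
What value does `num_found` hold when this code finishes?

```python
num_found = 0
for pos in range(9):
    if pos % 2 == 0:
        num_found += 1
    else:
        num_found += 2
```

Let's trace through this code step by step.

Initialize: num_found = 0
Entering loop: for pos in range(9):

After execution: num_found = 13
13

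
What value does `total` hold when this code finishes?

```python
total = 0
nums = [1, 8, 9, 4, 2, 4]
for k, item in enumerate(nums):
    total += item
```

Let's trace through this code step by step.

Initialize: total = 0
Initialize: nums = [1, 8, 9, 4, 2, 4]
Entering loop: for k, item in enumerate(nums):

After execution: total = 28
28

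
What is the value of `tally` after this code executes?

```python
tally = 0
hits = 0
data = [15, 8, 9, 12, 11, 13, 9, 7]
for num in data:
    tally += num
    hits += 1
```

Let's trace through this code step by step.

Initialize: tally = 0
Initialize: hits = 0
Initialize: data = [15, 8, 9, 12, 11, 13, 9, 7]
Entering loop: for num in data:

After execution: tally = 84
84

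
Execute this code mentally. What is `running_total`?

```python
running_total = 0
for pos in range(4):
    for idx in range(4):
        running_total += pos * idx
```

Let's trace through this code step by step.

Initialize: running_total = 0
Entering loop: for pos in range(4):

After execution: running_total = 36
36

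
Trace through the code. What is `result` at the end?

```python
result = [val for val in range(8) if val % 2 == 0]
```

Let's trace through this code step by step.

Initialize: result = [val for val in range(8) if val % 2 == 0]

After execution: result = [0, 2, 4, 6]
[0, 2, 4, 6]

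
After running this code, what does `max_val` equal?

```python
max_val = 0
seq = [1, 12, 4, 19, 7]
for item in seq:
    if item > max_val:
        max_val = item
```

Let's trace through this code step by step.

Initialize: max_val = 0
Initialize: seq = [1, 12, 4, 19, 7]
Entering loop: for item in seq:

After execution: max_val = 19
19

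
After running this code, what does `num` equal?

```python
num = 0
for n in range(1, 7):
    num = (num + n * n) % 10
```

Let's trace through this code step by step.

Initialize: num = 0
Entering loop: for n in range(1, 7):

After execution: num = 1
1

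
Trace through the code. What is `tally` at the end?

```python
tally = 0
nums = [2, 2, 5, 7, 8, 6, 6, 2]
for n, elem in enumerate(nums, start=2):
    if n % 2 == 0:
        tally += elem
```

Let's trace through this code step by step.

Initialize: tally = 0
Initialize: nums = [2, 2, 5, 7, 8, 6, 6, 2]
Entering loop: for n, elem in enumerate(nums, start=2):

After execution: tally = 21
21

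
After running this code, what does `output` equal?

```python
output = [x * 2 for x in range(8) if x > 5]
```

Let's trace through this code step by step.

Initialize: output = [x * 2 for x in range(8) if x > 5]

After execution: output = [12, 14]
[12, 14]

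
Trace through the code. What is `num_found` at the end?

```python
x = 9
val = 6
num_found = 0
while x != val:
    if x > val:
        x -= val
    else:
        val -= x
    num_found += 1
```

Let's trace through this code step by step.

Initialize: x = 9
Initialize: val = 6
Initialize: num_found = 0
Entering loop: while x != val:

After execution: num_found = 2
2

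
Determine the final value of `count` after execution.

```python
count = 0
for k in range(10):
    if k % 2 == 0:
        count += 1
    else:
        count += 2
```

Let's trace through this code step by step.

Initialize: count = 0
Entering loop: for k in range(10):

After execution: count = 15
15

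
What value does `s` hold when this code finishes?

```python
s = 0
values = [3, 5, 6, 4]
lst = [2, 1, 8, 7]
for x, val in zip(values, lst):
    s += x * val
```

Let's trace through this code step by step.

Initialize: s = 0
Initialize: values = [3, 5, 6, 4]
Initialize: lst = [2, 1, 8, 7]
Entering loop: for x, val in zip(values, lst):

After execution: s = 87
87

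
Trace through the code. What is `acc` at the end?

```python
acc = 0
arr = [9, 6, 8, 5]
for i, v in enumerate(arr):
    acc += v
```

Let's trace through this code step by step.

Initialize: acc = 0
Initialize: arr = [9, 6, 8, 5]
Entering loop: for i, v in enumerate(arr):

After execution: acc = 28
28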